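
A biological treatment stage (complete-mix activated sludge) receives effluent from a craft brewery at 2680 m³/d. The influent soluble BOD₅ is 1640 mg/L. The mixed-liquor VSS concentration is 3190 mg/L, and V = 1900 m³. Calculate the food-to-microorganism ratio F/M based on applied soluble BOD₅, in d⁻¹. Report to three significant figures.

Food-to-microorganism ratio F/M = Q S₀ / (V X) = 2680 × 1640 / (1900 × 3190) = 0.7252 d⁻¹.

F/M ≈ 0.725 d⁻¹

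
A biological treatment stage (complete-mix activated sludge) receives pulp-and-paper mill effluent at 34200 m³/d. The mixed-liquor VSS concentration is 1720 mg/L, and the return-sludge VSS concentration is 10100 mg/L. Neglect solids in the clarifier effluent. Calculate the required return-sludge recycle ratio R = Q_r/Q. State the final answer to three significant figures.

Solids balance on the clarifier gives (1+R)X = R·X_r, so R = X/(X_r − X) = 1720 / (10100 − 1720) = 0.2053.

R ≈ 0.205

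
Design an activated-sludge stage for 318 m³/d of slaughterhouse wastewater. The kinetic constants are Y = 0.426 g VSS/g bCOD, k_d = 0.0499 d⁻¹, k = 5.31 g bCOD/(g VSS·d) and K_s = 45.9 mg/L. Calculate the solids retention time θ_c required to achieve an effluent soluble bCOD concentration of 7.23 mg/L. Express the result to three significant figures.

θ_c ≈ 3.88 d

Specific growth rate at S = 7.23 mg/L: μ = YkS/(K_s+S) = 0.426·5.31·7.23/(45.9+7.23) = 0.3078 d⁻¹.
θ_c = 1/(μ − k_d) = 1/(0.3078 − 0.0499) = 1/0.2579 = 3.877 d.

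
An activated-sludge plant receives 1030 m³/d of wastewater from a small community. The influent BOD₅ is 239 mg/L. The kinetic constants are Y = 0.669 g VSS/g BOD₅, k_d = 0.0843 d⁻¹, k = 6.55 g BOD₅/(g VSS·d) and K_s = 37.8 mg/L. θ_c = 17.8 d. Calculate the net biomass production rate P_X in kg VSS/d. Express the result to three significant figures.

For a completely mixed reactor with recycle the Lawrence–McCarty relation gives S = K_s·(1 + k_d·θ_c) / [θ_c·(Y·k − k_d) − 1] = 37.8 × (1 + 0.0843 × 17.8) / [17.8 × (0.669 × 6.55 − 0.0843) − 1] = 94.52 / 75.50 = 1.252 mg/L.
Correct the yield for decay: Y_obs = Y/(1 + k_d θ_c) = 0.669 / (1 + 0.0843 × 17.8) = 0.669 / 2.501 = 0.2675.
Q·(S₀ − S) = 1030 × (239 − 1.25) × 10⁻³ = 244.9 kg/d removed.
P_X = Y_obs · Q(S₀ − S) = 0.2675 × 244.9 = 65.52 kg VSS/d.

P_X ≈ 65.5 kg VSS/d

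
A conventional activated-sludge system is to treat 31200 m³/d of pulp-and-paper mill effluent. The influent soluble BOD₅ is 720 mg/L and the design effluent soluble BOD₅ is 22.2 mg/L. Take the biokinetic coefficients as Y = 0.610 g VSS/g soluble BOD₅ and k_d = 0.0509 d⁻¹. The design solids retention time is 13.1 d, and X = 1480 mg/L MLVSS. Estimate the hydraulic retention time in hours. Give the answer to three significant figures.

τ ≈ 54.3 h

Rearranging the biomass balance for a CMAS with decay, V = Y·Q·ΔS·θ_c / [X·(1+k_d θ_c)] = 0.610 × 31200 × (720 − 22.2) × 13.1 / [1480 × (1 + 0.0509 × 13.1)] = 1.74×10^8 / 2467 = 70525 m³.
HRT = V/Q = 70525 m³ / 31200 m³·d⁻¹ = 2.260 d × 24 = 54.25 h.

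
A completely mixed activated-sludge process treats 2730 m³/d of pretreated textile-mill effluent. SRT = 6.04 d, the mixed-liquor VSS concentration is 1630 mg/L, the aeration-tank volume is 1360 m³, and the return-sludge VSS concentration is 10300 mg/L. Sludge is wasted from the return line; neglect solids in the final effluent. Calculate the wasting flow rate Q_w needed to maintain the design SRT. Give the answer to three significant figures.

Q_w ≈ 35.6 m³/d

Wasting from the return line (neglecting effluent solids): Q_w = V·X / (θ_c·X_r) = 1360 × 1630 / (6.04 × 10300) = 35.63 m³/d.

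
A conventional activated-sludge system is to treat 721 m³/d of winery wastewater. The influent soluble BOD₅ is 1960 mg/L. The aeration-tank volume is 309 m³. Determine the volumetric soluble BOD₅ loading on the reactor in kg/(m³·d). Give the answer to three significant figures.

Applied soluble BOD₅ load per unit volume = Q·S₀/V = (721 × 1960/1000)/309.0 = 4.573 kg soluble BOD₅·m⁻³·d⁻¹.

L_v ≈ 4.57 kg soluble BOD₅/(m³·d)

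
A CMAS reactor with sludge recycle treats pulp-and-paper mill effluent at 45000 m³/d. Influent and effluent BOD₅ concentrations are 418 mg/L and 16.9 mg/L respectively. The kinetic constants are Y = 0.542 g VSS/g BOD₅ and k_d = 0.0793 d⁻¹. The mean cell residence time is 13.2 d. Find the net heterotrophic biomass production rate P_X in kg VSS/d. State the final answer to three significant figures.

Observed yield with endogenous decay: Y_obs = Y / (1 + k_d·θ_c) = 0.542 / (1 + 0.0793 × 13.2) = 0.542 / 2.047 = 0.2648 g VSS/g BOD₅.
ΔS = 418 − 16.9 = 401.1 mg/L, so the substrate removal rate is 45000 × 401.1/1000 = 18050 kg BOD₅/d.
Net biomass production P_X = Y_obs × Q·(S₀ − S) = 0.2648 × 18050 = 4780 kg VSS/d.

P_X ≈ 4780 kg VSS/d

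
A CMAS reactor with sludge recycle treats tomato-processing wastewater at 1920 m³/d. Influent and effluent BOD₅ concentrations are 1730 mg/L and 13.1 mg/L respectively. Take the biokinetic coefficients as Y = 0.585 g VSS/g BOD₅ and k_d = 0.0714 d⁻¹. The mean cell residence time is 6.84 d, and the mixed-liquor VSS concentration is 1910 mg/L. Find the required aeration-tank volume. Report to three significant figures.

V ≈ 4640 m³

Steady-state biomass mass balance: V·X·(1 + k_d·θ_c) = Y·Q·(S₀ − S)·θ_c, so V = 0.585 × 1920 × (1730 − 13.1) × 6.84 / [1910 × (1 + 0.0714 × 6.84)] = 1.32×10^7 / 2843 = 4640 m³.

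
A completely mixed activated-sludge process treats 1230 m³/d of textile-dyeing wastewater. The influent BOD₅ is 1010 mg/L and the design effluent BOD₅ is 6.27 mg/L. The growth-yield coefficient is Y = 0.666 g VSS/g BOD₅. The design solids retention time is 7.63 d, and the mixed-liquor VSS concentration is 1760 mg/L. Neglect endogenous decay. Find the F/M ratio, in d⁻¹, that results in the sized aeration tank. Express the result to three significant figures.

F/M ≈ 0.198 d⁻¹

With k_d = 0 the design equation reduces to V = Y Q (S₀−S) θ_c / X = 0.666 × 1230 × (1010 − 6.27) × 7.63 / 1760 = 3565 m³.
F/M = Q·S₀ / (V·X) = 1230 × 1010 / (3565 × 1760) = 0.1980 g BOD₅·(g VSS·d)⁻¹.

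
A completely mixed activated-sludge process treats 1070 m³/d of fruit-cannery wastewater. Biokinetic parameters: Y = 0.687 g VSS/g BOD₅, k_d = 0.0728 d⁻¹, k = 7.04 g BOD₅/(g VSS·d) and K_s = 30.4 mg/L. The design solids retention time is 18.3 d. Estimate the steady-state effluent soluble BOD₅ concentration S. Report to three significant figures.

S ≈ 0.823 mg/L

From the Monod/SRT balance for a CMAS, S = K_s·(1+k_d θ_c)/[θ_c·(Y k − k_d) − 1] = 30.4 × (1 + 0.0728 × 18.3) / [18.3 × (0.687 × 7.04 − 0.0728) − 1] = 70.90 / 86.18 = 0.8227 mg/L.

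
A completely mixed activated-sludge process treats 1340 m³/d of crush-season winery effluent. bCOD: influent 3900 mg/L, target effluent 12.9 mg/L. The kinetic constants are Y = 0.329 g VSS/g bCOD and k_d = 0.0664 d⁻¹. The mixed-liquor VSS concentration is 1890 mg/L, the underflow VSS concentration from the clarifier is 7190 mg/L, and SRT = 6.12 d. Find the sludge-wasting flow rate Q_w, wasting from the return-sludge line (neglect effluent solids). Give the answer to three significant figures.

Q_w ≈ 169 m³/d

Rearranging the biomass balance for a CMAS with decay, V = Y·Q·ΔS·θ_c / [X·(1+k_d θ_c)] = 0.329 × 1340 × (3900 − 12.9) × 6.12 / [1890 × (1 + 0.0664 × 6.12)] = 1.05×10^7 / 2658 = 3946 m³.
Wasting from the return line (neglecting effluent solids): Q_w = V·X / (θ_c·X_r) = 3946 × 1890 / (6.12 × 7190) = 169.5 m³/d.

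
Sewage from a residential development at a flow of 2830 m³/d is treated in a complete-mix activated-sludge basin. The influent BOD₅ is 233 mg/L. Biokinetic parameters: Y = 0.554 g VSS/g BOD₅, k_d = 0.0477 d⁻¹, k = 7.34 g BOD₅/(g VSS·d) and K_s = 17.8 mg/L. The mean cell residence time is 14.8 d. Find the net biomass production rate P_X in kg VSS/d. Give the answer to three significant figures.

Effluent substrate depends only on kinetics and SRT: S = K_s(1 + k_d θ_c) / [θ_c(Yk − k_d) − 1] = 17.8 × (1 + 0.0477 × 14.8) / [14.8 × (0.554 × 7.34 − 0.0477) − 1] = 30.37 / 58.48 = 0.5193 mg/L.
Correct the yield for decay: Y_obs = Y/(1 + k_d θ_c) = 0.554 / (1 + 0.0477 × 14.8) = 0.554 / 1.706 = 0.3247.
Q·(S₀ − S) = 2830 × (233 − 0.519) × 10⁻³ = 657.9 kg/d removed.
P_X = Y_obs · Q(S₀ − S) = 0.3247 × 657.9 = 213.7 kg VSS/d.

P_X ≈ 214 kg VSS/d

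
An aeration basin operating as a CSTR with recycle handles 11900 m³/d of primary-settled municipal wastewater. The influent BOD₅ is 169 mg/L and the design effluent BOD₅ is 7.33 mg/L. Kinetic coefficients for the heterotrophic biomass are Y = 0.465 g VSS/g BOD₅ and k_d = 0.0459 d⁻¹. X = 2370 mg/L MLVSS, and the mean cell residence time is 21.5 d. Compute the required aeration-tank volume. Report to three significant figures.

V ≈ 4080 m³

Rearranging the biomass balance for a CMAS with decay, V = Y·Q·ΔS·θ_c / [X·(1+k_d θ_c)] = 0.465 × 11900 × (169 − 7.33) × 21.5 / [2370 × (1 + 0.0459 × 21.5)] = 1.92×10^7 / 4709 = 4085 m³.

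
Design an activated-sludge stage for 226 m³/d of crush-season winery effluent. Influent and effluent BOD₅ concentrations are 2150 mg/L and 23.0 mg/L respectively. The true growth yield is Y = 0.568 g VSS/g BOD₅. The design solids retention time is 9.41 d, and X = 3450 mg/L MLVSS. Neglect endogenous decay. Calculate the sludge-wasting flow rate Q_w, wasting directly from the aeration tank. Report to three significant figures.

Q_w ≈ 79.1 m³/d

With k_d = 0 the design equation reduces to V = Y Q (S₀−S) θ_c / X = 0.568 × 226 × (2150 − 23.0) × 9.41 / 3450 = 744.7 m³.
For wasting at MLVSS concentration, Q_w = V/θ_c = 744.7/9.41 = 79.14 m³/d.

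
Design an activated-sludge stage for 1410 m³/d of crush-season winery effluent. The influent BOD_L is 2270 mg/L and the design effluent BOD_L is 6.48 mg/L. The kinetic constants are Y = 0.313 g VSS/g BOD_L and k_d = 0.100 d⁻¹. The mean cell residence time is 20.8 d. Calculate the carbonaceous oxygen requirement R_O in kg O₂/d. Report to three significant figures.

Correct the yield for decay: Y_obs = Y/(1 + k_d θ_c) = 0.313 / (1 + 0.100 × 20.8) = 0.313 / 3.080 = 0.1016.
Q·(S₀ − S) = 1410 × (2270 − 6.48) × 10⁻³ = 3192 kg/d removed.
P_X = Y_obs·Q·(S₀ − S) = 0.1016 × 3192 = 324.3 kg VSS/d.
Carbonaceous O₂ demand = substrate oxidised − cell-mass equivalent = 3192 − 1.42 × 324.3 = 2731 kg O₂/d.

R_O ≈ 2730 kg O₂/d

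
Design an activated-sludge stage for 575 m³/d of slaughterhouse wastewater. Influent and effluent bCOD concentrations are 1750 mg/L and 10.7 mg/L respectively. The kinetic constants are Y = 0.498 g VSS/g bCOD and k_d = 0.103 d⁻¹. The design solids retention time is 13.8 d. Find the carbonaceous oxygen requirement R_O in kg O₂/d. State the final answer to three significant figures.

The observed yield is Y_obs = Y/(1 + k_d·θ_c) = 0.498 / (1 + 0.103 × 13.8) = 0.498 / 2.421 = 0.2057 g VSS per g bCOD removed.
Q·(S₀ − S) = 575 × (1750 − 10.7) × 10⁻³ = 1000 kg/d removed.
Net sludge production P_X = 0.2057 × 1000 = 205.7 kg VSS/d.
Carbonaceous O₂ demand = substrate oxidised − cell-mass equivalent = 1000 − 1.42 × 205.7 = 708.0 kg O₂/d.

R_O ≈ 708 kg O₂/d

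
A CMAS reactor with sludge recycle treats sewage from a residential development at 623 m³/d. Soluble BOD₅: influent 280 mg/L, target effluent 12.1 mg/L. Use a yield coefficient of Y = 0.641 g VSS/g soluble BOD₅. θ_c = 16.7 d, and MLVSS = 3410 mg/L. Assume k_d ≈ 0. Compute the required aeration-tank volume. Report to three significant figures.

Biomass mass balance (decay neglected): V·X = Y·Q·(S₀ − S)·θ_c, so V = 0.641 × 623 × (280 − 12.1) × 16.7 / 3410 = 523.9 m³.

V ≈ 524 m³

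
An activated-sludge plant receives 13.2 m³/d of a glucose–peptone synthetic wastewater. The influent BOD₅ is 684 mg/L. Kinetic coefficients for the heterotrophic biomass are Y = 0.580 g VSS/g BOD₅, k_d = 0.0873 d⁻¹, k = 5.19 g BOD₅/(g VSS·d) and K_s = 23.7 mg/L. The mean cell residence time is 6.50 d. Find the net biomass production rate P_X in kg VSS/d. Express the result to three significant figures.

P_X ≈ 3.33 kg VSS/d

From the Monod/SRT balance for a CMAS, S = K_s·(1+k_d θ_c)/[θ_c·(Y k − k_d) − 1] = 23.7 × (1 + 0.0873 × 6.50) / [6.50 × (0.580 × 5.19 − 0.0873) − 1] = 37.15 / 18.00 = 2.064 mg/L.
Y_obs = Y / (1 + k_d θ_c) = 0.580 / (1 + 0.0873 × 6.50) = 0.580 / 1.567 = 0.3700.
Substrate removed = Q·(S₀ − S) = 13.2 m³/d × (684 − 2.06) g/m³ = 9×10^3 g/d = 9.002 kg/d.
P_X = Y_obs · Q(S₀ − S) = 0.3700 × 9.002 = 3.331 kg VSS/d.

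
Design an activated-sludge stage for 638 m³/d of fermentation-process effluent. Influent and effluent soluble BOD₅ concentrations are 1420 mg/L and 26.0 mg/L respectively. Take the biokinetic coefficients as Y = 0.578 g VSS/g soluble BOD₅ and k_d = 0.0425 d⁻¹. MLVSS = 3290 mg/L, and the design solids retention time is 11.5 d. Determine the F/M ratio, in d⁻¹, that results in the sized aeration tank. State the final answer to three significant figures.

F/M ≈ 0.228 d⁻¹

Rearranging the biomass balance for a CMAS with decay, V = Y·Q·ΔS·θ_c / [X·(1+k_d θ_c)] = 0.578 × 638 × (1420 − 26.0) × 11.5 / [3290 × (1 + 0.0425 × 11.5)] = 5.91×10^6 / 4898 = 1207 m³.
F/M = applied load / biomass = Q·S₀/(V·X) = 638 × 1420 / (1207 × 3290) = 0.2282 d⁻¹.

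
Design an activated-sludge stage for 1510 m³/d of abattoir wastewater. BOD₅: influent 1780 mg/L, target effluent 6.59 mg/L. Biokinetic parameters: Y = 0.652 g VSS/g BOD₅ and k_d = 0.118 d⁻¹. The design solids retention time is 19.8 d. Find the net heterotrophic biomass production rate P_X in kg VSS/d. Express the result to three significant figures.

The observed yield is Y_obs = Y/(1 + k_d·θ_c) = 0.652 / (1 + 0.118 × 19.8) = 0.652 / 3.336 = 0.1954 g VSS per g BOD₅ removed.
ΔS = 1780 − 6.59 = 1773 mg/L, so the substrate removal rate is 1510 × 1773/1000 = 2678 kg BOD₅/d.
P_X = Y_obs · Q(S₀ − S) = 0.1954 × 2678 = 523.3 kg VSS/d.

P_X ≈ 523 kg VSS/d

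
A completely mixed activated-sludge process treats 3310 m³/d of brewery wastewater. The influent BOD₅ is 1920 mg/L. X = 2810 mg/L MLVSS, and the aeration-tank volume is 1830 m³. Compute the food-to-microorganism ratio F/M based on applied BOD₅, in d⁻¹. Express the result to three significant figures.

F/M ≈ 1.24 d⁻¹

Food-to-microorganism ratio F/M = Q S₀ / (V X) = 3310 × 1920 / (1830 × 2810) = 1.236 d⁻¹.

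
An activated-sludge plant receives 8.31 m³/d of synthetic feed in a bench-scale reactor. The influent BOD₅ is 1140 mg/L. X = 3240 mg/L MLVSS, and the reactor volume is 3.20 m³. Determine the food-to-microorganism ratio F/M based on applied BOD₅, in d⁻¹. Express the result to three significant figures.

F/M ≈ 0.914 d⁻¹

F/M = Q·S₀ / (V·X) = 8.31 × 1140 / (3.200 × 3240) = 0.9137 g BOD₅·(g VSS·d)⁻¹.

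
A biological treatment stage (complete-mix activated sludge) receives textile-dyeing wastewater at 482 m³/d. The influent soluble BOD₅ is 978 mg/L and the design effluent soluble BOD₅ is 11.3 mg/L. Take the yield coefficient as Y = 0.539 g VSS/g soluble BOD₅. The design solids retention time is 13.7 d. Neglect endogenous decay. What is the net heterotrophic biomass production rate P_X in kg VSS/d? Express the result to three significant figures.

P_X ≈ 251 kg VSS/d

With endogenous decay neglected, the observed yield equals the true yield: Y_obs = Y = 0.539 g VSS/g soluble BOD₅.
Q·(S₀ − S) = 482 × (978 − 11.3) × 10⁻³ = 465.9 kg/d removed.
Net biomass production P_X = Y_obs × Q·(S₀ − S) = 0.5390 × 465.9 = 251.1 kg VSS/d.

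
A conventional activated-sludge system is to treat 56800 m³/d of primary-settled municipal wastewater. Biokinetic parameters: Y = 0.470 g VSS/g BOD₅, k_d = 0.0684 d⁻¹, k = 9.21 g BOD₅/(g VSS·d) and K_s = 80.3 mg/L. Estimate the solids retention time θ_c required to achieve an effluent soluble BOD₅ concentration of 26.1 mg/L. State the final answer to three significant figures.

From 1/θ_c = Y·k·S/(K_s + S) − k_d: Y·k·S/(K_s+S) = 0.470 × 9.21 × 26.1 / (80.3 + 26.1) = 1.062 d⁻¹.
1/θ_c = 1.062 − 0.0684 = 0.9934 d⁻¹, so θ_c = 1.007 d.

θ_c ≈ 1.01 d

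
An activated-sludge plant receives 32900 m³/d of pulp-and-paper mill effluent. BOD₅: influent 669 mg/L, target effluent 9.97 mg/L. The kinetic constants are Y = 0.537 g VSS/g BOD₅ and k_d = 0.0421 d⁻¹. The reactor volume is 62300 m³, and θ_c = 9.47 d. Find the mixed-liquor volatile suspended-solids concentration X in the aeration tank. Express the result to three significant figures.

Solving the biomass balance for X: X = Y Q (S₀−S) θ_c / [V (1+k_d θ_c)] = 0.537 × 32900 × (669 − 9.97) × 9.47 / [62300 × (1 + 0.0421 × 9.47)] = 1265 mg/L.

X ≈ 1270 mg/L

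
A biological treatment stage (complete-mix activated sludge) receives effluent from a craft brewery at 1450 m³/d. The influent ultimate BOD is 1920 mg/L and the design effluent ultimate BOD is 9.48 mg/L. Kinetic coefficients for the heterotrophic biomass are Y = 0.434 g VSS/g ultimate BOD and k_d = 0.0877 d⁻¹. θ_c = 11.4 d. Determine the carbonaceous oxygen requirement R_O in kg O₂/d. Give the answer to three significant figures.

R_O ≈ 1920 kg O₂/d

Correct the yield for decay: Y_obs = Y/(1 + k_d θ_c) = 0.434 / (1 + 0.0877 × 11.4) = 0.434 / 2.000 = 0.2170.
Substrate removed = Q·(S₀ − S) = 1450 m³/d × (1920 − 9.48) g/m³ = 2.77×10^6 g/d = 2770 kg/d.
Biomass synthesised: P_X = Y_obs × 2770 = 601.2 kg VSS/d.
R_O = Q·ΔS − 1.42 P_X = 2770 − 853.7 = 1917 kg O₂/d.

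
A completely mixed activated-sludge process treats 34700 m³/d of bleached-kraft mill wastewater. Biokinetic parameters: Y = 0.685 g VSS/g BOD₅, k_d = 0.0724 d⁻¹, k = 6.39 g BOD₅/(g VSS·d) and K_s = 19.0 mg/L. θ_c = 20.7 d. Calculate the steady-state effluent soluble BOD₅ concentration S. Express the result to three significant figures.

S ≈ 0.539 mg/L

Effluent substrate depends only on kinetics and SRT: S = K_s(1 + k_d θ_c) / [θ_c(Yk − k_d) − 1] = 19.0 × (1 + 0.0724 × 20.7) / [20.7 × (0.685 × 6.39 − 0.0724) − 1] = 47.47 / 88.11 = 0.5388 mg/L.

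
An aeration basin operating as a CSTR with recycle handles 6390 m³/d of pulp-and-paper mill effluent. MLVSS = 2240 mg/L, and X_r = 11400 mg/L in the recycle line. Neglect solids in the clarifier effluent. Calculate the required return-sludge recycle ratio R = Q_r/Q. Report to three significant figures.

R = Q_r/Q = X/(X_r − X) = 2240 / (11400 − 2240) = 0.2445.

R ≈ 0.245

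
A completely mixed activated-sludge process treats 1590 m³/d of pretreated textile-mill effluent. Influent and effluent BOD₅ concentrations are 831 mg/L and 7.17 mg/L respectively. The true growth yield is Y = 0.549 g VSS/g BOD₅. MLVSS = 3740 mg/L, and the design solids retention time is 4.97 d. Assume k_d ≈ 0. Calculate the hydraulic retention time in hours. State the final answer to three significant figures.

τ ≈ 14.4 h

Biomass mass balance (decay neglected): V·X = Y·Q·(S₀ − S)·θ_c, so V = 0.549 × 1590 × (831 − 7.17) × 4.97 / 3740 = 955.6 m³.
HRT = V/Q = 955.6 m³ / 1590 m³·d⁻¹ = 0.6010 d × 24 = 14.42 h.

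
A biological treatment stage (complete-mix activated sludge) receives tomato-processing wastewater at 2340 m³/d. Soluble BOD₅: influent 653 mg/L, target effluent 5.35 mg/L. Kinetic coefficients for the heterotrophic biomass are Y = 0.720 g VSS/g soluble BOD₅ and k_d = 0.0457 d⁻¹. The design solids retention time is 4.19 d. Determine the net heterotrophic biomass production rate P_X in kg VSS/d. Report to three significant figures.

P_X ≈ 916 kg VSS/d

Correct the yield for decay: Y_obs = Y/(1 + k_d θ_c) = 0.720 / (1 + 0.0457 × 4.19) = 0.720 / 1.191 = 0.6043.
ΔS = 653 − 5.35 = 647.6 mg/L, so the substrate removal rate is 2340 × 647.6/1000 = 1516 kg soluble BOD₅/d.
Net biomass production P_X = Y_obs × Q·(S₀ − S) = 0.6043 × 1516 = 915.8 kg VSS/d.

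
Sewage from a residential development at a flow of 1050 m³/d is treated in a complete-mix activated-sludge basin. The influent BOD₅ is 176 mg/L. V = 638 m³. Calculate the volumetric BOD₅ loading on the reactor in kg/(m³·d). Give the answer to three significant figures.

Volumetric loading L_v = Q·S₀ / V = 1050 × 176 g/m³ / 638.0 m³ = 289.7 g/(m³·d) = 0.2897 kg BOD₅/(m³·d).

L_v ≈ 0.290 kg BOD₅/(m³·d)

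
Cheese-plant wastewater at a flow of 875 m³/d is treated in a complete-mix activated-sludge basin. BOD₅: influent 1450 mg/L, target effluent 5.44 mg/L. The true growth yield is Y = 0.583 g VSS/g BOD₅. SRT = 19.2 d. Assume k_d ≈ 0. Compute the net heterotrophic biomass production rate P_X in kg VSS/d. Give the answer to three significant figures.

P_X ≈ 737 kg VSS/d

Since k_d ≈ 0, Y_obs = Y = 0.583 g VSS/g BOD₅.
Substrate removed = Q·(S₀ − S) = 875 m³/d × (1450 − 5.44) g/m³ = 1.26×10^6 g/d = 1264 kg/d.
Biomass produced: P_X = Y_obs·Q·ΔS = 0.5830 × 1264 ≈ 736.9 kg VSS/d.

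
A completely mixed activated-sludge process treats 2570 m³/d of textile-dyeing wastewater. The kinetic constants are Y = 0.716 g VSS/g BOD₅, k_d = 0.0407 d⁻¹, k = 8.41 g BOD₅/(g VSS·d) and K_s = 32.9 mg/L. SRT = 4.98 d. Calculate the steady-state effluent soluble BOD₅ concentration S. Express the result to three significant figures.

For a completely mixed reactor with recycle the Lawrence–McCarty relation gives S = K_s·(1 + k_d·θ_c) / [θ_c·(Y·k − k_d) − 1] = 32.9 × (1 + 0.0407 × 4.98) / [4.98 × (0.716 × 8.41 − 0.0407) − 1] = 39.57 / 28.78 = 1.375 mg/L.

S ≈ 1.37 mg/L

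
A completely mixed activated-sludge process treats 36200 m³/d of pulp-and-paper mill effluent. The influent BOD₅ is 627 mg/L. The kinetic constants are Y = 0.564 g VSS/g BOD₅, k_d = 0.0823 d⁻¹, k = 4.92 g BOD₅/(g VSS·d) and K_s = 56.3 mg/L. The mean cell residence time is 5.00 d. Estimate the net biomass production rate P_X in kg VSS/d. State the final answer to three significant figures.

From the Monod/SRT balance for a CMAS, S = K_s·(1+k_d θ_c)/[θ_c·(Y k − k_d) − 1] = 56.3 × (1 + 0.0823 × 5.00) / [5.00 × (0.564 × 4.92 − 0.0823) − 1] = 79.47 / 12.46 = 6.376 mg/L.
Y_obs = Y / (1 + k_d θ_c) = 0.564 / (1 + 0.0823 × 5.00) = 0.564 / 1.411 = 0.3996.
ΔS = 627 − 6.38 = 620.6 mg/L, so the substrate removal rate is 36200 × 620.6/1000 = 22466 kg BOD₅/d.
P_X = Y_obs · Q(S₀ − S) = 0.3996 × 22466 = 8977 kg VSS/d.

P_X ≈ 8980 kg VSS/d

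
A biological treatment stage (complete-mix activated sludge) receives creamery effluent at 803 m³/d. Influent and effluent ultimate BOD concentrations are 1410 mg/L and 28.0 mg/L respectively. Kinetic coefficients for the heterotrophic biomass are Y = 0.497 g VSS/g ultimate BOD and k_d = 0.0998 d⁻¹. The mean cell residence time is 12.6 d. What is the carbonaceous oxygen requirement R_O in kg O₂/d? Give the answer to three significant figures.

R_O ≈ 763 kg O₂/d

Observed yield with endogenous decay: Y_obs = Y / (1 + k_d·θ_c) = 0.497 / (1 + 0.0998 × 12.6) = 0.497 / 2.257 = 0.2202 g VSS/g ultimate BOD.
Mass of ultimate BOD removed per day: Q(S₀ − S) = 803 × 1382 g/m³ = 1110 kg/d.
P_X = Y_obs·Q·(S₀ − S) = 0.2202 × 1110 = 244.3 kg VSS/d.
R_O = Q·(S₀ − S) − 1.42·P_X = 1110 − 1.42 × 244.3 = 762.8 kg O₂/d.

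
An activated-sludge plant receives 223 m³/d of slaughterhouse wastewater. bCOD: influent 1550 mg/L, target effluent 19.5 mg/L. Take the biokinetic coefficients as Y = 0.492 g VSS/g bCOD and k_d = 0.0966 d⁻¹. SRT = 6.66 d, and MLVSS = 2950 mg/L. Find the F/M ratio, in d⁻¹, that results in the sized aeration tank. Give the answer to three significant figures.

From the SRT design equation V = Y Q (S₀−S) θ_c / [X (1 + k_d θ_c)] = 0.492 × 223 × (1550 − 19.5) × 6.66 / [2950 × (1 + 0.0966 × 6.66)] = 1.12×10^6 / 4848 = 230.7 m³.
F/M = applied load / biomass = Q·S₀/(V·X) = 223 × 1550 / (230.7 × 2950) = 0.5079 d⁻¹.

F/M ≈ 0.508 d⁻¹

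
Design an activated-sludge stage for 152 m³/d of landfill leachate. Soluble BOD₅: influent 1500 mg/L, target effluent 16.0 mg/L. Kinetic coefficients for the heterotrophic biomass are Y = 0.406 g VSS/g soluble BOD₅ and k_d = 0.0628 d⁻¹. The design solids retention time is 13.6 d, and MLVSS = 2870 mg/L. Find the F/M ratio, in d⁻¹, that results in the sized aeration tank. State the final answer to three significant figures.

Steady-state biomass mass balance: V·X·(1 + k_d·θ_c) = Y·Q·(S₀ − S)·θ_c, so V = 0.406 × 152 × (1500 − 16.0) × 13.6 / [2870 × (1 + 0.0628 × 13.6)] = 1.25×10^6 / 5321 = 234.1 m³.
F/M = applied load / biomass = Q·S₀/(V·X) = 152 × 1500 / (234.1 × 2870) = 0.3394 d⁻¹.

F/M ≈ 0.339 d⁻¹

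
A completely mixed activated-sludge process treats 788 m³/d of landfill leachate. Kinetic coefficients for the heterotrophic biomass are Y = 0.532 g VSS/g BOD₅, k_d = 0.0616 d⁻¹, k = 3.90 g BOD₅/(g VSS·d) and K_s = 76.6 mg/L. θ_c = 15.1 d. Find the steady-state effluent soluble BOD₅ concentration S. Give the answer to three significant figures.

Effluent substrate depends only on kinetics and SRT: S = K_s(1 + k_d θ_c) / [θ_c(Yk − k_d) − 1] = 76.6 × (1 + 0.0616 × 15.1) / [15.1 × (0.532 × 3.90 − 0.0616) − 1] = 147.9 / 29.40 = 5.029 mg/L.

S ≈ 5.03 mg/L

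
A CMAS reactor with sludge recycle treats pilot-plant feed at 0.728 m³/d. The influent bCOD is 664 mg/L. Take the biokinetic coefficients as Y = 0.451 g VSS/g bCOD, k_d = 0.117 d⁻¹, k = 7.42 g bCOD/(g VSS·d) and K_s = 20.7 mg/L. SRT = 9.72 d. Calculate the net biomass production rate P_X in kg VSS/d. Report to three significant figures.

From the Monod/SRT balance for a CMAS, S = K_s·(1+k_d θ_c)/[θ_c·(Y k − k_d) − 1] = 20.7 × (1 + 0.117 × 9.72) / [9.72 × (0.451 × 7.42 − 0.117) − 1] = 44.24 / 30.39 = 1.456 mg/L.
Y_obs = Y / (1 + k_d θ_c) = 0.451 / (1 + 0.117 × 9.72) = 0.451 / 2.137 = 0.2110.
Substrate removed = Q·(S₀ − S) = 0.728 m³/d × (664 − 1.46) g/m³ = 4.82×10^2 g/d = 0.4823 kg/d.
Net biomass production P_X = Y_obs × Q·(S₀ − S) = 0.2110 × 0.4823 = 0.1018 kg VSS/d.

P_X ≈ 0.102 kg VSS/d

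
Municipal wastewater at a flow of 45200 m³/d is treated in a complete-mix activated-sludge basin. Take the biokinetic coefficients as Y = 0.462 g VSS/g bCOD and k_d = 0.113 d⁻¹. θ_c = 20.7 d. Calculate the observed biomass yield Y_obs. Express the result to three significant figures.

Y_obs ≈ 0.138 g VSS/g bCOD

The observed yield is Y_obs = Y/(1 + k_d·θ_c) = 0.462 / (1 + 0.113 × 20.7) = 0.462 / 3.339 = 0.1384 g VSS per g bCOD removed.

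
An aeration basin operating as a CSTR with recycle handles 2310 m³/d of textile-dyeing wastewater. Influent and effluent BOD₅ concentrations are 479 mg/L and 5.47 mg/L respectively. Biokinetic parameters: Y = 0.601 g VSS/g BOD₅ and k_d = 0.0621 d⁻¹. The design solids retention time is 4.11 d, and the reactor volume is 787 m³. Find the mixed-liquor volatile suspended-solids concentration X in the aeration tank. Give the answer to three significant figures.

X ≈ 2740 mg/L

Solving the biomass balance for X: X = Y Q (S₀−S) θ_c / [V (1+k_d θ_c)] = 0.601 × 2310 × (479 − 5.47) × 4.11 / [787 × (1 + 0.0621 × 4.11)] = 2735 mg/L.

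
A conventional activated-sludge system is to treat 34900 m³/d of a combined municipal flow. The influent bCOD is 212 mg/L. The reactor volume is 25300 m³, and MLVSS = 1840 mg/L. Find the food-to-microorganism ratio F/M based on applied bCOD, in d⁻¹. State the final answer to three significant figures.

F/M = applied load / biomass = Q·S₀/(V·X) = 34900 × 212 / (25300 × 1840) = 0.1589 d⁻¹.

F/M ≈ 0.159 d⁻¹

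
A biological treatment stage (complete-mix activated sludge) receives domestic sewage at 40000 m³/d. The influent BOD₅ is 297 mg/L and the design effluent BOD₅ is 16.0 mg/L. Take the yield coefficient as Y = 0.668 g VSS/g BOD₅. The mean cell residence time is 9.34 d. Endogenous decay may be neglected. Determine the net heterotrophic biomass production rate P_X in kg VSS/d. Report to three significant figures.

With endogenous decay neglected, the observed yield equals the true yield: Y_obs = Y = 0.668 g VSS/g BOD₅.
Mass of BOD₅ removed per day: Q(S₀ − S) = 40000 × 281.0 g/m³ = 11240 kg/d.
P_X = Y_obs · Q(S₀ − S) = 0.6680 × 11240 = 7508 kg VSS/d.

P_X ≈ 7510 kg VSS/d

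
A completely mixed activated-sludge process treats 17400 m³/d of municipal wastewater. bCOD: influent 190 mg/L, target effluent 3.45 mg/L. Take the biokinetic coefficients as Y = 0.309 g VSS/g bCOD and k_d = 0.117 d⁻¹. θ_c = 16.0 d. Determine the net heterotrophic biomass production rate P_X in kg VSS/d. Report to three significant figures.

P_X ≈ 349 kg VSS/d

Observed yield with endogenous decay: Y_obs = Y / (1 + k_d·θ_c) = 0.309 / (1 + 0.117 × 16.0) = 0.309 / 2.872 = 0.1076 g VSS/g bCOD.
Q·(S₀ − S) = 17400 × (190 − 3.45) × 10⁻³ = 3246 kg/d removed.
P_X = Y_obs · Q(S₀ − S) = 0.1076 × 3246 = 349.2 kg VSS/d.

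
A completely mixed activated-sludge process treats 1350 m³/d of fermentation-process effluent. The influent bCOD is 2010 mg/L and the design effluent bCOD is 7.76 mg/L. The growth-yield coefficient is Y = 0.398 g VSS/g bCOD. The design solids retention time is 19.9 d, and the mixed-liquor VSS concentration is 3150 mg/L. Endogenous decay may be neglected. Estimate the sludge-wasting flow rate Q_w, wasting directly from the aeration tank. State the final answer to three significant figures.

Biomass mass balance (decay neglected): V·X = Y·Q·(S₀ − S)·θ_c, so V = 0.398 × 1350 × (2010 − 7.76) × 19.9 / 3150 = 6796 m³.
For wasting at MLVSS concentration, Q_w = V/θ_c = 6796/19.9 = 341.5 m³/d.

Q_w ≈ 342 m³/d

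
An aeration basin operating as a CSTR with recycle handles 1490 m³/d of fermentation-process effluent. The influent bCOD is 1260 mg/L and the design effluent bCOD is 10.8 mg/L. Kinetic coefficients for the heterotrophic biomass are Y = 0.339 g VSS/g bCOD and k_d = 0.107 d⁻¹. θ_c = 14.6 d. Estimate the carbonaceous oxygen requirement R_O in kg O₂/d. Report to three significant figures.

Y_obs = Y / (1 + k_d θ_c) = 0.339 / (1 + 0.107 × 14.6) = 0.339 / 2.562 = 0.1323.
ΔS = 1260 − 10.8 = 1249 mg/L, so the substrate removal rate is 1490 × 1249/1000 = 1861 kg bCOD/d.
Biomass synthesised: P_X = Y_obs × 1861 = 246.3 kg VSS/d.
Carbonaceous O₂ demand = substrate oxidised − cell-mass equivalent = 1861 − 1.42 × 246.3 = 1512 kg O₂/d.

R_O ≈ 1510 kg O₂/d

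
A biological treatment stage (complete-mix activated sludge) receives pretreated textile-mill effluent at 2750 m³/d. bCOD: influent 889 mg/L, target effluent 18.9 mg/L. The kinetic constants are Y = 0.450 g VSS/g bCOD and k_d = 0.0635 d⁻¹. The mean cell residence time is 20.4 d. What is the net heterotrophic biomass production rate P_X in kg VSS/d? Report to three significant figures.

Observed yield with endogenous decay: Y_obs = Y / (1 + k_d·θ_c) = 0.450 / (1 + 0.0635 × 20.4) = 0.450 / 2.295 = 0.1960 g VSS/g bCOD.
ΔS = 889 − 18.9 = 870.1 mg/L, so the substrate removal rate is 2750 × 870.1/1000 = 2393 kg bCOD/d.
Net biomass production P_X = Y_obs × Q·(S₀ − S) = 0.1960 × 2393 = 469.1 kg VSS/d.

P_X ≈ 469 kg VSS/d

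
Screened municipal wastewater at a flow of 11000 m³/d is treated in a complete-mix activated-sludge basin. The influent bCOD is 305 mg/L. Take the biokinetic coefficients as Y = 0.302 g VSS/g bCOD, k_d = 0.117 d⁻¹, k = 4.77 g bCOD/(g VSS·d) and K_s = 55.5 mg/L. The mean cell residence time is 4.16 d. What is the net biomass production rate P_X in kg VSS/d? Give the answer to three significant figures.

P_X ≈ 641 kg VSS/d

From the Monod/SRT balance for a CMAS, S = K_s·(1+k_d θ_c)/[θ_c·(Y k − k_d) − 1] = 55.5 × (1 + 0.117 × 4.16) / [4.16 × (0.302 × 4.77 − 0.117) − 1] = 82.51 / 4.506 = 18.31 mg/L.
The observed yield is Y_obs = Y/(1 + k_d·θ_c) = 0.302 / (1 + 0.117 × 4.16) = 0.302 / 1.487 = 0.2031 g VSS per g bCOD removed.
ΔS = 305 − 18.3 = 286.7 mg/L, so the substrate removal rate is 11000 × 286.7/1000 = 3154 kg bCOD/d.
Net biomass production P_X = Y_obs × Q·(S₀ − S) = 0.2031 × 3154 = 640.6 kg VSS/d.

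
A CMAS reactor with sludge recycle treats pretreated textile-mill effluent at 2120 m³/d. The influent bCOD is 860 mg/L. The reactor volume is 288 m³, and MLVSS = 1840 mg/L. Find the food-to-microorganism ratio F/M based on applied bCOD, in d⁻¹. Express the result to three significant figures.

F/M ≈ 3.44 d⁻¹

F/M = Q·S₀ / (V·X) = 2120 × 860 / (288.0 × 1840) = 3.441 g bCOD·(g VSS·d)⁻¹.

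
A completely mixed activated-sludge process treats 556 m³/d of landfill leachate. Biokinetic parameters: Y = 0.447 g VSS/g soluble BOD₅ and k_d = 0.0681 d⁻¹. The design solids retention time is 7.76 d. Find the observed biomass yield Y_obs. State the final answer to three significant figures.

Y_obs ≈ 0.292 g VSS/g soluble BOD₅

Correct the yield for decay: Y_obs = Y/(1 + k_d θ_c) = 0.447 / (1 + 0.0681 × 7.76) = 0.447 / 1.528 = 0.2925.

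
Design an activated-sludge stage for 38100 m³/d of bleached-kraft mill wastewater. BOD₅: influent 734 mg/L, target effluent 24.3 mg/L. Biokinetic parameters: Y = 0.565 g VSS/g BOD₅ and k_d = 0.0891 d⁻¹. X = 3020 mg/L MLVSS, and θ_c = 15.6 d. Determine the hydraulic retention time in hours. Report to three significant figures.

Steady-state biomass mass balance: V·X·(1 + k_d·θ_c) = Y·Q·(S₀ − S)·θ_c, so V = 0.565 × 38100 × (734 − 24.3) × 15.6 / [3020 × (1 + 0.0891 × 15.6)] = 2.38×10^8 / 7218 = 33020 m³.
Hydraulic retention time τ = V/Q = 33020 / 38100 = 0.8667 d = 20.80 h.

τ ≈ 20.8 h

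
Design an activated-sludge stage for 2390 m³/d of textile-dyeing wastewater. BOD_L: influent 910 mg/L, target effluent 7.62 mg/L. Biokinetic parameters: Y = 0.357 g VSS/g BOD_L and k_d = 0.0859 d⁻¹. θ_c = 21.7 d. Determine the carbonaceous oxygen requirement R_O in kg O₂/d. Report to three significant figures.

R_O ≈ 1770 kg O₂/d

Observed yield with endogenous decay: Y_obs = Y / (1 + k_d·θ_c) = 0.357 / (1 + 0.0859 × 21.7) = 0.357 / 2.864 = 0.1246 g VSS/g BOD_L.
Substrate removed = Q·(S₀ − S) = 2390 m³/d × (910 − 7.62) g/m³ = 2.16×10^6 g/d = 2157 kg/d.
Biomass synthesised: P_X = Y_obs × 2157 = 268.8 kg VSS/d.
R_O = Q·ΔS − 1.42 P_X = 2157 − 381.7 = 1775 kg O₂/d.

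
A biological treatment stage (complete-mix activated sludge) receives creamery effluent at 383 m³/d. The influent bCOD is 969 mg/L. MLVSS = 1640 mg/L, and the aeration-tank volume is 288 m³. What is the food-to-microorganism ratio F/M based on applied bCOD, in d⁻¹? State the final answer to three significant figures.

F/M = applied load / biomass = Q·S₀/(V·X) = 383 × 969 / (288.0 × 1640) = 0.7858 d⁻¹.

F/M ≈ 0.786 d⁻¹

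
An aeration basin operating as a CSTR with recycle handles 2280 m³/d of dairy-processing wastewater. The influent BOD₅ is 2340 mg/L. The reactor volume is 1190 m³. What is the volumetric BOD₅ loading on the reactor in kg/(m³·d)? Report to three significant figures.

Volumetric loading L_v = Q·S₀ / V = 2280 × 2340 g/m³ / 1190 m³ = 4483 g/(m³·d) = 4.483 kg BOD₅/(m³·d).

L_v ≈ 4.48 kg BOD₅/(m³·d)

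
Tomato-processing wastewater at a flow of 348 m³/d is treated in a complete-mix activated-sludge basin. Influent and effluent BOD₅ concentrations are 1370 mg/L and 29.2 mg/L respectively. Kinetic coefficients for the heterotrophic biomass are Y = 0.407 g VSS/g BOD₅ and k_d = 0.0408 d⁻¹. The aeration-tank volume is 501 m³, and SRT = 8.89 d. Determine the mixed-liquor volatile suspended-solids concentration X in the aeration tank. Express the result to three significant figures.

X ≈ 2470 mg/L

Solving the biomass balance for X: X = Y Q (S₀−S) θ_c / [V (1+k_d θ_c)] = 0.407 × 348 × (1370 − 29.2) × 8.89 / [501 × (1 + 0.0408 × 8.89)] = 2473 mg/L.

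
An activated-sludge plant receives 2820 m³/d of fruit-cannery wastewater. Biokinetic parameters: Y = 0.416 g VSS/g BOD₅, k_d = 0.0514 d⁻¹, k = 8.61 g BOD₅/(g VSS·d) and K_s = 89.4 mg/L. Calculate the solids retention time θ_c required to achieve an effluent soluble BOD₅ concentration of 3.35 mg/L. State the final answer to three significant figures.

Specific growth rate at S = 3.35 mg/L: μ = YkS/(K_s+S) = 0.416·8.61·3.35/(89.4+3.35) = 0.1294 d⁻¹.
θ_c = 1/(μ − k_d) = 1/(0.1294 − 0.0514) = 1/0.07797 = 12.83 d.

θ_c ≈ 12.8 d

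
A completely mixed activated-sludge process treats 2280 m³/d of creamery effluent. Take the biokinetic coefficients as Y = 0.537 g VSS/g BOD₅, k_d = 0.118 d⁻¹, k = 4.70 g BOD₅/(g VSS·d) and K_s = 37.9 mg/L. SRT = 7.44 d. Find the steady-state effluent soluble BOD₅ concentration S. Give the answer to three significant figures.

For a completely mixed reactor with recycle the Lawrence–McCarty relation gives S = K_s·(1 + k_d·θ_c) / [θ_c·(Y·k − k_d) − 1] = 37.9 × (1 + 0.118 × 7.44) / [7.44 × (0.537 × 4.70 − 0.118) − 1] = 71.17 / 16.90 = 4.211 mg/L.

S ≈ 4.21 mg/L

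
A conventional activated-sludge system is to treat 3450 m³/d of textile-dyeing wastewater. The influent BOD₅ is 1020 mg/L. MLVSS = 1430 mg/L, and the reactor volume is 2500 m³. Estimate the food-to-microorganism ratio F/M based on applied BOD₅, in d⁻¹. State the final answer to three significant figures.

F/M ≈ 0.984 d⁻¹

Food-to-microorganism ratio F/M = Q S₀ / (V X) = 3450 × 1020 / (2500 × 1430) = 0.9843 d⁻¹.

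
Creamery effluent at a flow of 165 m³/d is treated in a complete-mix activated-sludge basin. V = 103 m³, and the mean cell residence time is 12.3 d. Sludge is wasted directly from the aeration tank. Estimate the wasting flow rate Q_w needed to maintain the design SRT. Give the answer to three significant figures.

Q_w ≈ 8.37 m³/d

Wasting from the aeration tank: Q_w = V / θ_c = 103.0 / 12.3 = 8.374 m³/d.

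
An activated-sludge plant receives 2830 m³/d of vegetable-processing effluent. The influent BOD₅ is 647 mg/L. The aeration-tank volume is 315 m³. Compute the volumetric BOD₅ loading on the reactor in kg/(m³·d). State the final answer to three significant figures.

Volumetric loading L_v = Q·S₀ / V = 2830 × 647 g/m³ / 315.0 m³ = 5813 g/(m³·d) = 5.813 kg BOD₅/(m³·d).

L_v ≈ 5.81 kg BOD₅/(m³·d)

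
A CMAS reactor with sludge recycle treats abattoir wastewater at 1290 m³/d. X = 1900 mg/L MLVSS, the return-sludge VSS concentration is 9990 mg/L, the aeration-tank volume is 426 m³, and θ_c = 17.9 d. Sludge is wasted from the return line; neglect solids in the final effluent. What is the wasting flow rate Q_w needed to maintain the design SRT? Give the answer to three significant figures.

Q_w ≈ 4.53 m³/d

Q_w = (V·X)/(θ_c X_r) = 426.0 × 1900 / (17.9 × 9990) = 4.526 m³/d.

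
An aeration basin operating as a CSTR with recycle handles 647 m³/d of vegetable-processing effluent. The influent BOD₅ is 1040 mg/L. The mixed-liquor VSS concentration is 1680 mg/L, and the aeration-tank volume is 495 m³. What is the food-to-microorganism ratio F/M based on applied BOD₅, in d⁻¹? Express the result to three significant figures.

F/M ≈ 0.809 d⁻¹

Food-to-microorganism ratio F/M = Q S₀ / (V X) = 647 × 1040 / (495.0 × 1680) = 0.8091 d⁻¹.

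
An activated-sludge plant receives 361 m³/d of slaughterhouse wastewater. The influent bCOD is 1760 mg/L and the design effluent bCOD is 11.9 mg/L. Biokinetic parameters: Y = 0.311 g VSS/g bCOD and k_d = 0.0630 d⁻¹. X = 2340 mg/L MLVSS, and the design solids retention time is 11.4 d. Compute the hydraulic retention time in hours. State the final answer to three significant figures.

τ ≈ 37.0 h

Rearranging the biomass balance for a CMAS with decay, V = Y·Q·ΔS·θ_c / [X·(1+k_d θ_c)] = 0.311 × 361 × (1760 − 11.9) × 11.4 / [2340 × (1 + 0.0630 × 11.4)] = 2.24×10^6 / 4021 = 556.5 m³.
τ = V/Q = 556.5/361 = 1.541 d, or 37.00 h.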